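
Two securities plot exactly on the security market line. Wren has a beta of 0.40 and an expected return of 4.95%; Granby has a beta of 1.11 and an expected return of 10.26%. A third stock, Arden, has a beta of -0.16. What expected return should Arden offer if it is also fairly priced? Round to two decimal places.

0.76%

MRP (SML slope) = (10.26% − 4.95%) / (1.11 − 0.40) = 5.31% / 0.71 = 7.4789%
R_f (intercept) = 4.95% − 0.40 × 7.4789% = 1.9584%
E(R_Arden) = R_f + β × MRP = 1.9584% + -0.16 × 7.4789% = 0.76%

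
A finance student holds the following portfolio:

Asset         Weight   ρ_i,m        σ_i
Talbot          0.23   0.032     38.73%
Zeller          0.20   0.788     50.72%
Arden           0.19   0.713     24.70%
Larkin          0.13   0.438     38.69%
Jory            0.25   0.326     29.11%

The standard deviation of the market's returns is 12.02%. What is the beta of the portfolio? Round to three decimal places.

1.348

β_Talbot = 0.032 × 38.73% / 12.02% = 0.1031
β_Zeller = 0.788 × 50.72% / 12.02% = 3.3251
β_Arden = 0.713 × 24.70% / 12.02% = 1.4651
β_Larkin = 0.438 × 38.69% / 12.02% = 1.4098
β_Jory = 0.326 × 29.11% / 12.02% = 0.7895
β_P = Σ w_i β_i = 0.23×0.1031 + 0.20×3.3251 + 0.19×1.4651 + 0.13×1.4098 + 0.25×0.7895 = 1.3478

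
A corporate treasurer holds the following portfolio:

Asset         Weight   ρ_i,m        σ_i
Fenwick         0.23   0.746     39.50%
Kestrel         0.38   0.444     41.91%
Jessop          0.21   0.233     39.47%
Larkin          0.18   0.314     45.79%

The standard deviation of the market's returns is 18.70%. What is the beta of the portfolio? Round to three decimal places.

0.982

β_Fenwick = 0.746 × 39.50% / 18.70% = 1.5758
β_Kestrel = 0.444 × 41.91% / 18.70% = 0.9951
β_Jessop = 0.233 × 39.47% / 18.70% = 0.4918
β_Larkin = 0.314 × 45.79% / 18.70% = 0.7689
β_P = Σ w_i β_i = 0.23×1.5758 + 0.38×0.9951 + 0.21×0.4918 + 0.18×0.7689 = 0.9823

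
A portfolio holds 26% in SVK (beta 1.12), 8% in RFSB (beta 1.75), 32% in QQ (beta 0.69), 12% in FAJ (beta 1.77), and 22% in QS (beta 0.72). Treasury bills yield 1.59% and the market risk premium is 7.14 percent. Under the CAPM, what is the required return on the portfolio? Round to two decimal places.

β_P = Σ w_i β_i = 0.26×1.12 + 0.08×1.75 + 0.32×0.69 + 0.12×1.77 + 0.22×0.72 = 1.0228
E(R_P) = R_f + β_P × MRP = 1.59% + 1.0228 × 7.14% = 8.89%

8.89%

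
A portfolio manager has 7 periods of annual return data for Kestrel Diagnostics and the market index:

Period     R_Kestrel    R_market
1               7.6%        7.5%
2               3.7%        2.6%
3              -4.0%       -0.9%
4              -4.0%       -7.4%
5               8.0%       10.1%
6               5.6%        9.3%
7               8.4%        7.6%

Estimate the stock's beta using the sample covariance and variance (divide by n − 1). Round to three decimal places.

Mean R_i = (7.6 + 3.7 − 4.0 − 4.0 + 8.0 + 5.6 + 8.4) / 7 = 3.6143%
Mean R_m = (7.5 + 2.6 − 0.9 − 7.4 + 10.1 + 9.3 + 7.6) / 7 = 4.1143%
Σ(R_i − R̄_i)(R_m − R̄_m) = 192.4486  ⇒  Cov = 192.4486 / 6 = 32.0748
Σ(R_m − R̄_m)² = 246.3486  ⇒  Var(R_m) = 246.3486 / 6 = 41.0581
β = Cov / Var(R_m) = 32.0748 / 41.0581 = 0.7812

0.781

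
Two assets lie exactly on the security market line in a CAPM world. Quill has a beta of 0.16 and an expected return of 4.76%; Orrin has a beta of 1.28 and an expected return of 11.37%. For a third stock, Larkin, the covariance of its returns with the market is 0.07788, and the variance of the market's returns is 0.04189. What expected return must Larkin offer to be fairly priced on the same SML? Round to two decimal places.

MRP = (11.37% − 4.76%) / (1.28 − 0.16) = 5.9018%
R_f = 4.76% − 0.16 × 5.9018% = 3.8157%
β_Larkin = Cov / Var(R_m) = 0.07788 / 0.04189 = 1.8592
E(R_Larkin) = R_f + β × MRP = 3.8157% + 1.8592 × 5.9018% = 14.79%

14.79%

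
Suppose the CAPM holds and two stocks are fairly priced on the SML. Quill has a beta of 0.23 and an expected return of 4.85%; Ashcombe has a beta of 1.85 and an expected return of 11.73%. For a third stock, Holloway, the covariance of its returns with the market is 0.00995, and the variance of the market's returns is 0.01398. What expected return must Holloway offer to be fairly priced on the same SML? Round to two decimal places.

MRP = (11.73% − 4.85%) / (1.85 − 0.23) = 4.2469%
R_f = 4.85% − 0.23 × 4.2469% = 3.8732%
β_Holloway = Cov / Var(R_m) = 0.00995 / 0.01398 = 0.7117
E(R_Holloway) = R_f + β × MRP = 3.8732% + 0.7117 × 4.2469% = 6.90%

6.90%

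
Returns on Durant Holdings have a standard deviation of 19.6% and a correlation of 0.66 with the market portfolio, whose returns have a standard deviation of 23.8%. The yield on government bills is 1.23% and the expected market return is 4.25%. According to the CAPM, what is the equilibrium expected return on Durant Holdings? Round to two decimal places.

2.87%

β = ρ × σ_i / σ_m = 0.66 × 19.6% / 23.8% = 0.5435
MRP = 4.25% − 1.23% = 3.02%
E(R) = 1.23% + 0.5435 × 3.02% = 2.87%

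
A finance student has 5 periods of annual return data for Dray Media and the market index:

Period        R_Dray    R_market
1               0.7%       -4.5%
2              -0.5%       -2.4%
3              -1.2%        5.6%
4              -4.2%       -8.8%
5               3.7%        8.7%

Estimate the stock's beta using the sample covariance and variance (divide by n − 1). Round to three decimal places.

0.286

Mean R_i = (0.7 − 0.5 − 1.2 − 4.2 + 3.7) / 5 = -0.3000%
Mean R_m = (-4.5 − 2.4 + 5.6 − 8.8 + 8.7) / 5 = -0.2800%
Σ(R_i − R̄_i)(R_m − R̄_m) = 60.0600  ⇒  Cov = 60.0600 / 4 = 15.0150
Σ(R_m − R̄_m)² = 210.1080  ⇒  Var(R_m) = 210.1080 / 4 = 52.5270
β = Cov / Var(R_m) = 15.0150 / 52.5270 = 0.2859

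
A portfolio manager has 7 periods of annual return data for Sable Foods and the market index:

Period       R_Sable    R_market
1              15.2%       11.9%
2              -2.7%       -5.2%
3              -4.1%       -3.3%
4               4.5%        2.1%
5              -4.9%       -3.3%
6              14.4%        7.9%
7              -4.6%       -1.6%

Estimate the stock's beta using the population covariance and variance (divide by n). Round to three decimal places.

Mean R_i = (15.2 − 2.7 − 4.1 + 4.5 − 4.9 + 14.4 − 4.6) / 7 = 2.5429%
Mean R_m = (11.9 − 5.2 − 3.3 + 2.1 − 3.3 + 7.9 − 1.6) / 7 = 1.2143%
Σ(R_i − R̄_i)(R_m − R̄_m) = 333.5757  ⇒  Cov = 333.5757 / 7 = 47.6537
Σ(R_m − R̄_m)² = 249.4886  ⇒  Var(R_m) = 249.4886 / 7 = 35.6412
β = Cov / Var(R_m) = 47.6537 / 35.6412 = 1.3370

1.337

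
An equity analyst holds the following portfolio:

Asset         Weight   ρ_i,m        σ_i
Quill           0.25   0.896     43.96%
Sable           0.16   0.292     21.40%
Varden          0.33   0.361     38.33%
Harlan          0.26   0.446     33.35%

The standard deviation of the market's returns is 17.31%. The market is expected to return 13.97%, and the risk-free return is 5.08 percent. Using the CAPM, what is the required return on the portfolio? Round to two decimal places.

14.98%

β_Quill = 0.896 × 43.96% / 17.31% = 2.2755
β_Sable = 0.292 × 21.40% / 17.31% = 0.3610
β_Varden = 0.361 × 38.33% / 17.31% = 0.7994
β_Harlan = 0.446 × 33.35% / 17.31% = 0.8593
β_P = Σ w_i β_i = 0.25×2.2755 + 0.16×0.3610 + 0.33×0.7994 + 0.26×0.8593 = 1.1139
MRP = 13.97% − 5.08% = 8.89%
E(R_P) = R_f + β_P × MRP = 5.08% + 1.1139 × 8.89% = 14.98%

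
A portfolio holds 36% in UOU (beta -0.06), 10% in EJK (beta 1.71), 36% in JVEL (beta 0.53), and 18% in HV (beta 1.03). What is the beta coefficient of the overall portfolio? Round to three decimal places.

β_P = Σ w_i β_i = 0.36×-0.06 + 0.10×1.71 + 0.36×0.53 + 0.18×1.03 = 0.5256

0.526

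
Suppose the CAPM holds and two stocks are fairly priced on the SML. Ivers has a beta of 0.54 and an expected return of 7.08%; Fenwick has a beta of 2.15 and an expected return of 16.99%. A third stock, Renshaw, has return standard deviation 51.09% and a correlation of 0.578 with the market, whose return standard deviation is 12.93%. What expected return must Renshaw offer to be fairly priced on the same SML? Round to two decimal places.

MRP = (16.99% − 7.08%) / (2.15 − 0.54) = 6.1553%
R_f = 7.08% − 0.54 × 6.1553% = 3.7561%
β_Renshaw = ρ·σ_i/σ_m = 0.578 × 51.09 / 12.93 = 2.2838
E(R_Renshaw) = R_f + β × MRP = 3.7561% + 2.2838 × 6.1553% = 17.81%

17.81%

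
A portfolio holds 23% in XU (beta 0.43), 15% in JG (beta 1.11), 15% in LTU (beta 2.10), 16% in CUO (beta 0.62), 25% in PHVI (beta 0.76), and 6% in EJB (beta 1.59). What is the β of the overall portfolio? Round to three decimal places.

0.965

β_P = Σ w_i β_i = 0.23×0.43 + 0.15×1.11 + 0.15×2.10 + 0.16×0.62 + 0.25×0.76 + 0.06×1.59 = 0.9650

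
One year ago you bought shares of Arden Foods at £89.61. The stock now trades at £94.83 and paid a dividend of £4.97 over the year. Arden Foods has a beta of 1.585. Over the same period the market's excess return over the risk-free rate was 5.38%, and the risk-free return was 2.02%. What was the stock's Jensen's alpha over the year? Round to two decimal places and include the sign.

+0.82%

Realised HPR = (P1 + D1 − P0) / P0 = (94.83 + 4.97 − 89.61) / 89.61 = 10.19 / 89.61 = 11.3715%
CAPM required = R_f + β·MRP = 2.02% + 1.585 × 5.38% = 10.54730%
α = realised − required = 11.3715% − 10.54730% = +0.82%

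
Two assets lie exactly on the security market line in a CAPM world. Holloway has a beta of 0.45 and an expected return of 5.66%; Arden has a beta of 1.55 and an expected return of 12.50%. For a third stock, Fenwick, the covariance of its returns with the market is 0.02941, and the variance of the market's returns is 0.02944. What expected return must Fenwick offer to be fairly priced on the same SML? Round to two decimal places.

MRP = (12.50% − 5.66%) / (1.55 − 0.45) = 6.2182%
R_f = 5.66% − 0.45 × 6.2182% = 2.8618%
β_Fenwick = Cov / Var(R_m) = 0.02941 / 0.02944 = 0.9990
E(R_Fenwick) = R_f + β × MRP = 2.8618% + 0.9990 × 6.2182% = 9.07%

9.07%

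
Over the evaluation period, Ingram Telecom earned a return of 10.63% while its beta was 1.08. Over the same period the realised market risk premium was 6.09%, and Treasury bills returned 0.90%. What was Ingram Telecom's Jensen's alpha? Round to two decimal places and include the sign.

CAPM benchmark = R_f + β(R_m − R_f) = 0.90% + 1.08 × 6.09% = 7.4772%
α = actual − benchmark = 10.63% − 7.4772% = +3.15%

+3.15%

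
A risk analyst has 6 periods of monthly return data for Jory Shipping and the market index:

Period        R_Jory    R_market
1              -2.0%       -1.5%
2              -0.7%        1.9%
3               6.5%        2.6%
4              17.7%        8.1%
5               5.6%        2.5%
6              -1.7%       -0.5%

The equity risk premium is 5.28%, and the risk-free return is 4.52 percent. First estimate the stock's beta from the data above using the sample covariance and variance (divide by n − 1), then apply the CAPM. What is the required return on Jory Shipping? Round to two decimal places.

15.93%

Mean R_i = (-2.0 − 0.7 + 6.5 + 17.7 + 5.6 − 1.7) / 6 = 4.2333%
Mean R_m = (-1.5 + 1.9 + 2.6 + 8.1 + 2.5 − 0.5) / 6 = 2.1833%
Σ(R_i − R̄_i)(R_m − R̄_m) = 121.3333  ⇒  Cov = 121.3333 / 5 = 24.2667
Σ(R_m − R̄_m)² = 56.1283  ⇒  Var(R_m) = 56.1283 / 5 = 11.2257
β = Cov / Var(R_m) = 24.2667 / 11.2257 = 2.1617
E(R) = R_f + β × MRP = 4.52% + 2.1617 × 5.28% = 15.93%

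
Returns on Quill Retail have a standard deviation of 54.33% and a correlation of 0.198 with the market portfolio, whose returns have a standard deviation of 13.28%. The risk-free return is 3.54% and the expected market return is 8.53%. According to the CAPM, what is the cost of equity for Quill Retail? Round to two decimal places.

β = ρ × σ_i / σ_m = 0.198 × 54.33% / 13.28% = 0.8100
MRP = 8.53% − 3.54% = 4.99%
E(R) = 3.54% + 0.8100 × 4.99% = 7.58%

7.58%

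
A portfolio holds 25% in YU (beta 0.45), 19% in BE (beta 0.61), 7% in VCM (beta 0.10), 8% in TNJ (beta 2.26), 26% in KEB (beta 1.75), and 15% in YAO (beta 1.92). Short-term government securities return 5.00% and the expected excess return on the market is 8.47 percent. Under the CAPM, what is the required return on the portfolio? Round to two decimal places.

β_P = Σ w_i β_i = 0.25×0.45 + 0.19×0.61 + 0.07×0.10 + 0.08×2.26 + 0.26×1.75 + 0.15×1.92 = 1.1592
E(R_P) = R_f + β_P × MRP = 5.00% + 1.1592 × 8.47% = 14.82%

14.82%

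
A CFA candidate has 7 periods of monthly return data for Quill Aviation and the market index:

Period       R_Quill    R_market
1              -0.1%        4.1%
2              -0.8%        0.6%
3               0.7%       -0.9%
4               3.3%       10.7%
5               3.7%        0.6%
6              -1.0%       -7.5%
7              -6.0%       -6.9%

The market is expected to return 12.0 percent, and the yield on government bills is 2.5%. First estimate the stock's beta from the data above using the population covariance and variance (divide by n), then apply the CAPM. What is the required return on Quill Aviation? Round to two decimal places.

5.91%

Mean R_i = (-0.1 − 0.8 + 0.7 + 3.3 + 3.7 − 1.0 − 6.0) / 7 = -0.0286%
Mean R_m = (4.1 + 0.6 − 0.9 + 10.7 + 0.6 − 7.5 − 6.9) / 7 = 0.1000%
Σ(R_i − R̄_i)(R_m − R̄_m) = 84.9300  ⇒  Cov = 84.9300 / 7 = 12.1329
Σ(R_m − R̄_m)² = 236.6200  ⇒  Var(R_m) = 236.6200 / 7 = 33.8029
β = Cov / Var(R_m) = 12.1329 / 33.8029 = 0.3589
MRP = 12.0% − 2.5% = 9.50%
E(R) = R_f + β × MRP = 2.5% + 0.3589 × 9.5% = 5.91%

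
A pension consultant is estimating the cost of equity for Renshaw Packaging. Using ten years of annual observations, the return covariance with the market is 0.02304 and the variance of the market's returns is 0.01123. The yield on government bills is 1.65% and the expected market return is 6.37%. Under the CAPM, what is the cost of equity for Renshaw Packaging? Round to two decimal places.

β = Cov(R_i, R_m) / Var(R_m) = 0.02304 / 0.01123 = 2.0516
MRP = 6.37% − 1.65% = 4.72%
E(R) = R_f + β × MRP = 1.65% + 2.0516 × 4.72% = 11.33%

11.33%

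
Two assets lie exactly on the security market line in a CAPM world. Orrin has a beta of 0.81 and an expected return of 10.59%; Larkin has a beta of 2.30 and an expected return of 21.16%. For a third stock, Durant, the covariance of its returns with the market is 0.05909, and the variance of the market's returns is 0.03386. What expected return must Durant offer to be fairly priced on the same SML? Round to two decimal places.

17.22%

MRP = (21.16% − 10.59%) / (2.30 − 0.81) = 7.0940%
R_f = 10.59% − 0.81 × 7.0940% = 4.8439%
β_Durant = Cov / Var(R_m) = 0.05909 / 0.03386 = 1.7451
E(R_Durant) = R_f + β × MRP = 4.8439% + 1.7451 × 7.0940% = 17.22%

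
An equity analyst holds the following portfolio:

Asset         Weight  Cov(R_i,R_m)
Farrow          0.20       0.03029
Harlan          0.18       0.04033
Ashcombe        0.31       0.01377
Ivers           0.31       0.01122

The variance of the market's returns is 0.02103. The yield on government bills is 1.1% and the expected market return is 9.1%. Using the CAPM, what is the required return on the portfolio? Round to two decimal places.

9.11%

β_Farrow = 0.03029 / 0.02103 = 1.4403
β_Harlan = 0.04033 / 0.02103 = 1.9177
β_Ashcombe = 0.01377 / 0.02103 = 0.6548
β_Ivers = 0.01122 / 0.02103 = 0.5335
β_P = Σ w_i β_i = 0.20×1.4403 + 0.18×1.9177 + 0.31×0.6548 + 0.31×0.5335 = 1.0016
MRP = 9.1% − 1.1% = 8.00%
E(R_P) = R_f + β_P × MRP = 1.1% + 1.0016 × 8.0% = 9.11%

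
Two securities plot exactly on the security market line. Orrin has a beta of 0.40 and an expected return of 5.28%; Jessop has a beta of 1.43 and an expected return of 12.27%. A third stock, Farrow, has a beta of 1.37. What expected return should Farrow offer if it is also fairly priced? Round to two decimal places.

11.86%

MRP (SML slope) = (12.27% − 5.28%) / (1.43 − 0.40) = 6.99% / 1.03 = 6.7864%
R_f (intercept) = 5.28% − 0.40 × 6.7864% = 2.5654%
E(R_Farrow) = R_f + β × MRP = 2.5654% + 1.37 × 6.7864% = 11.86%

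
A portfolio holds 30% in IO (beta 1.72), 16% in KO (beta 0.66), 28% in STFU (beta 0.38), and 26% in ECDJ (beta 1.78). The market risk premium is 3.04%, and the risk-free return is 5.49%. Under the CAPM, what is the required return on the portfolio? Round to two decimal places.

9.11%

β_P = Σ w_i β_i = 0.30×1.72 + 0.16×0.66 + 0.28×0.38 + 0.26×1.78 = 1.1908
E(R_P) = R_f + β_P × MRP = 5.49% + 1.1908 × 3.04% = 9.11%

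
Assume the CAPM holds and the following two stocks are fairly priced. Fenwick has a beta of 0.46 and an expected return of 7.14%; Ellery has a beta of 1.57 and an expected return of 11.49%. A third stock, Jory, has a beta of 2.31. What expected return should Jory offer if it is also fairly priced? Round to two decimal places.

MRP (SML slope) = (11.49% − 7.14%) / (1.57 − 0.46) = 4.35% / 1.11 = 3.9189%
R_f (intercept) = 7.14% − 0.46 × 3.9189% = 5.3373%
E(R_Jory) = R_f + β × MRP = 5.3373% + 2.31 × 3.9189% = 14.39%

14.39%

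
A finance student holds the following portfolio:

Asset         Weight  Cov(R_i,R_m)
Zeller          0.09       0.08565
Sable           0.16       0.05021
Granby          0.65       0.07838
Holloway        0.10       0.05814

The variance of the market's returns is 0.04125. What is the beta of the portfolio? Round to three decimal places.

β_Zeller = 0.08565 / 0.04125 = 2.0764
β_Sable = 0.05021 / 0.04125 = 1.2172
β_Granby = 0.07838 / 0.04125 = 1.9001
β_Holloway = 0.05814 / 0.04125 = 1.4095
β_P = Σ w_i β_i = 0.09×2.0764 + 0.16×1.2172 + 0.65×1.9001 + 0.10×1.4095 = 1.7576

1.758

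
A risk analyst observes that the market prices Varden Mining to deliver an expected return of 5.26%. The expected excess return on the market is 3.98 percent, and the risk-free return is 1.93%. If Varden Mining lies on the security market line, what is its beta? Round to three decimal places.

β = (E(R) − R_f) / MRP = (5.26% − 1.93%) / 3.98% = 3.33% / 3.98% = 0.837

0.837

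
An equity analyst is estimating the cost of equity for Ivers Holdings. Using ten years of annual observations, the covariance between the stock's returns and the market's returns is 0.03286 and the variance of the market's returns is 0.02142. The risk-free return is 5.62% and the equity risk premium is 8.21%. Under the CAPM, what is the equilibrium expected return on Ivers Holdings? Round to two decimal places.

18.21%

β = Cov(R_i, R_m) / Var(R_m) = 0.03286 / 0.02142 = 1.5341
E(R) = R_f + β × MRP = 5.62% + 1.5341 × 8.21% = 18.21%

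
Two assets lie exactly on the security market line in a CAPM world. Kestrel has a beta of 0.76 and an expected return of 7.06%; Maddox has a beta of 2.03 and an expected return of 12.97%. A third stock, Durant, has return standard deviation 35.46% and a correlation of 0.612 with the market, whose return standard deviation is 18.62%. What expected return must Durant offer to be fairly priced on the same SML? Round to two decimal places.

MRP = (12.97% − 7.06%) / (2.03 − 0.76) = 4.6535%
R_f = 7.06% − 0.76 × 4.6535% = 3.5233%
β_Durant = ρ·σ_i/σ_m = 0.612 × 35.46 / 18.62 = 1.1655
E(R_Durant) = R_f + β × MRP = 3.5233% + 1.1655 × 4.6535% = 8.95%

8.95%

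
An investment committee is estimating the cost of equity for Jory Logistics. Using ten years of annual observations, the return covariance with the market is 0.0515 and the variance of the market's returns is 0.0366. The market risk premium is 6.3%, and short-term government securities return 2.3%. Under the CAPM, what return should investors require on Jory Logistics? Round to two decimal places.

β = Cov(R_i, R_m) / Var(R_m) = 0.0515 / 0.0366 = 1.4071
E(R) = R_f + β × MRP = 2.3% + 1.4071 × 6.3% = 11.16%

11.16%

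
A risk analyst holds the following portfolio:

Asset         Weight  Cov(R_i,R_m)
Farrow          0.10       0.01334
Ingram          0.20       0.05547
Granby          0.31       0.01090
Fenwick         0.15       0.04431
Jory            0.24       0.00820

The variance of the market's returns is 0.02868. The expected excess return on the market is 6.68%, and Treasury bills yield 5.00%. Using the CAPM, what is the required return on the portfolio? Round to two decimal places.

10.69%

β_Farrow = 0.01334 / 0.02868 = 0.4651
β_Ingram = 0.05547 / 0.02868 = 1.9341
β_Granby = 0.01090 / 0.02868 = 0.3801
β_Fenwick = 0.04431 / 0.02868 = 1.5450
β_Jory = 0.00820 / 0.02868 = 0.2859
β_P = Σ w_i β_i = 0.10×0.4651 + 0.20×1.9341 + 0.31×0.3801 + 0.15×1.5450 + 0.24×0.2859 = 0.8515
E(R_P) = R_f + β_P × MRP = 5.00% + 0.8515 × 6.68% = 10.69%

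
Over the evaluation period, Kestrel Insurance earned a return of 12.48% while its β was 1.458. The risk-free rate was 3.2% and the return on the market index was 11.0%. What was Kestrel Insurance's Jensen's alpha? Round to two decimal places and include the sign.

-2.09%

Market excess return = 11.0% − 3.2% = 7.80%
CAPM benchmark = R_f + β(R_m − R_f) = 3.2% + 1.458 × 7.8% = 14.5724%
α = actual − benchmark = 12.48% − 14.5724% = -2.09%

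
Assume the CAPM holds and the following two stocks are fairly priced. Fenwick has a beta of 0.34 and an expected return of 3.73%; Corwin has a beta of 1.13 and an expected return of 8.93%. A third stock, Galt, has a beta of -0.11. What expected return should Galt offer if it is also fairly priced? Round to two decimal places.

MRP (SML slope) = (8.93% − 3.73%) / (1.13 − 0.34) = 5.20% / 0.79 = 6.5823%
R_f (intercept) = 3.73% − 0.34 × 6.5823% = 1.4920%
E(R_Galt) = R_f + β × MRP = 1.4920% + -0.11 × 6.5823% = 0.77%

0.77%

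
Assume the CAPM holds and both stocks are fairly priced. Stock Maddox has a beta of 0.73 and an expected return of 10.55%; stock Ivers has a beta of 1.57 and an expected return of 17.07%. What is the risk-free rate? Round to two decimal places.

Both satisfy E(R) = R_f + β·MRP, so the slope of the SML is
MRP = (17.07% − 10.55%) / (1.57 − 0.73) = 6.52% / 0.84 = 7.7619%
R_f = E(R_Maddox) − β_Maddox·MRP = 10.55% − 0.73 × 7.7619% = 4.8838%

4.88%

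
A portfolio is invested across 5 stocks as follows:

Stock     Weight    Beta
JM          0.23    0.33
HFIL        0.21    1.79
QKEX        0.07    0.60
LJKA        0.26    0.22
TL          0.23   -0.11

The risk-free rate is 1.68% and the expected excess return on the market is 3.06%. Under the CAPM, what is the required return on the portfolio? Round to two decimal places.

3.29%

β_P = Σ w_i β_i = 0.23×0.33 + 0.21×1.79 + 0.07×0.60 + 0.26×0.22 + 0.23×-0.11 = 0.5257
E(R_P) = R_f + β_P × MRP = 1.68% + 0.5257 × 3.06% = 3.29%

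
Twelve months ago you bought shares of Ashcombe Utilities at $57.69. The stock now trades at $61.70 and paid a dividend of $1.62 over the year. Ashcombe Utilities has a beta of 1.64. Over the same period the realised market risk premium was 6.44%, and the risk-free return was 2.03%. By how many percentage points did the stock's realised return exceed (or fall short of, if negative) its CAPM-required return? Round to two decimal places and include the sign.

Realised HPR = (P1 + D1 − P0) / P0 = (61.70 + 1.62 − 57.69) / 57.69 = 5.63 / 57.69 = 9.7591%
CAPM required = R_f + β·MRP = 2.03% + 1.64 × 6.44% = 12.5916%
α = realised − required = 9.7591% − 12.5916% = -2.83%

-2.83%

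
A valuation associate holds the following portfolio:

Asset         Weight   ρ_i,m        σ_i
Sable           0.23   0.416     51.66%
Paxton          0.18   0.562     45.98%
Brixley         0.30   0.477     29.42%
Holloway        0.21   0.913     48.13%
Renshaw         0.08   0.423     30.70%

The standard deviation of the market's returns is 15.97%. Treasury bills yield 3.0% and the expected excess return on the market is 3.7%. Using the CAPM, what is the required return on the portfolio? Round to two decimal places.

β_Sable = 0.416 × 51.66% / 15.97% = 1.3457
β_Paxton = 0.562 × 45.98% / 15.97% = 1.6181
β_Brixley = 0.477 × 29.42% / 15.97% = 0.8787
β_Holloway = 0.913 × 48.13% / 15.97% = 2.7516
β_Renshaw = 0.423 × 30.70% / 15.97% = 0.8132
β_P = Σ w_i β_i = 0.23×1.3457 + 0.18×1.6181 + 0.30×0.8787 + 0.21×2.7516 + 0.08×0.8132 = 1.5073
E(R_P) = R_f + β_P × MRP = 3.0% + 1.5073 × 3.7% = 8.58%

8.58%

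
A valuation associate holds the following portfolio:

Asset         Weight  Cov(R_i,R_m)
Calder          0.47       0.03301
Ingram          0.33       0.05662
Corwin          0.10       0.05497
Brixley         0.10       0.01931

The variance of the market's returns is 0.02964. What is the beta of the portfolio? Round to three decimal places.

β_Calder = 0.03301 / 0.02964 = 1.1137
β_Ingram = 0.05662 / 0.02964 = 1.9103
β_Corwin = 0.05497 / 0.02964 = 1.8546
β_Brixley = 0.01931 / 0.02964 = 0.6515
β_P = Σ w_i β_i = 0.47×1.1137 + 0.33×1.9103 + 0.10×1.8546 + 0.10×0.6515 = 1.4044

1.404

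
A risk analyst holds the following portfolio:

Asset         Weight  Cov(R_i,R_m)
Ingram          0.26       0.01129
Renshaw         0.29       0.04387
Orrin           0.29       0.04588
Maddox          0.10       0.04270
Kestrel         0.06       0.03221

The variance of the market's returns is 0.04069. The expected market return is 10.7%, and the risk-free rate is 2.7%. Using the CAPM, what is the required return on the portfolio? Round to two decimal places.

9.61%

β_Ingram = 0.01129 / 0.04069 = 0.2775
β_Renshaw = 0.04387 / 0.04069 = 1.0782
β_Orrin = 0.04588 / 0.04069 = 1.1275
β_Maddox = 0.04270 / 0.04069 = 1.0494
β_Kestrel = 0.03221 / 0.04069 = 0.7916
β_P = Σ w_i β_i = 0.26×0.2775 + 0.29×1.0782 + 0.29×1.1275 + 0.10×1.0494 + 0.06×0.7916 = 0.8642
MRP = 10.7% − 2.7% = 8.00%
E(R_P) = R_f + β_P × MRP = 2.7% + 0.8642 × 8.0% = 9.61%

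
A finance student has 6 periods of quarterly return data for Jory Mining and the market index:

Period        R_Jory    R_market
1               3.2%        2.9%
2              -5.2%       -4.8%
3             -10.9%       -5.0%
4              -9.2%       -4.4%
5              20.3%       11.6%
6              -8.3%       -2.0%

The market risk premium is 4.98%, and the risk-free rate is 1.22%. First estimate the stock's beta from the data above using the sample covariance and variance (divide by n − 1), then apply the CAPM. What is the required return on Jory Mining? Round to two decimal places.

10.03%

Mean R_i = (3.2 − 5.2 − 10.9 − 9.2 + 20.3 − 8.3) / 6 = -1.6833%
Mean R_m = (2.9 − 4.8 − 5.0 − 4.4 + 11.6 − 2.0) / 6 = -0.2833%
Σ(R_i − R̄_i)(R_m − R̄_m) = 378.4383  ⇒  Cov = 378.4383 / 5 = 75.6877
Σ(R_m − R̄_m)² = 213.8883  ⇒  Var(R_m) = 213.8883 / 5 = 42.7777
β = Cov / Var(R_m) = 75.6877 / 42.7777 = 1.7693
E(R) = R_f + β × MRP = 1.22% + 1.7693 × 4.98% = 10.03%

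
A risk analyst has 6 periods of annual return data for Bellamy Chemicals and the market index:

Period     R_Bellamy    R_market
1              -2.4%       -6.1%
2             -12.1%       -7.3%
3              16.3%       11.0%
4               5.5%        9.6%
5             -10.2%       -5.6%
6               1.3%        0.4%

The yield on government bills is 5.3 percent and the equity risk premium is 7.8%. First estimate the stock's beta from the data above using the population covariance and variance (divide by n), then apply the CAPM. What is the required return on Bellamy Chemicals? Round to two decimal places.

14.47%

Mean R_i = (-2.4 − 12.1 + 16.3 + 5.5 − 10.2 + 1.3) / 6 = -0.2667%
Mean R_m = (-6.1 − 7.3 + 11.0 + 9.6 − 5.6 + 0.4) / 6 = 0.3333%
Σ(R_i − R̄_i)(R_m − R̄_m) = 393.2433  ⇒  Cov = 393.2433 / 6 = 65.5406
Σ(R_m − R̄_m)² = 334.5133  ⇒  Var(R_m) = 334.5133 / 6 = 55.7522
β = Cov / Var(R_m) = 65.5406 / 55.7522 = 1.1756
E(R) = R_f + β × MRP = 5.3% + 1.1756 × 7.8% = 14.47%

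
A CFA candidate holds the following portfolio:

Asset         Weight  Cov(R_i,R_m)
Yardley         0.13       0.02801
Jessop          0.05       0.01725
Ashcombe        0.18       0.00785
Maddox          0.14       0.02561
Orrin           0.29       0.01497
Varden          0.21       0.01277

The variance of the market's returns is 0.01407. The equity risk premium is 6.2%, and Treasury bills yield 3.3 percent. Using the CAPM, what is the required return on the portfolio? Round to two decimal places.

β_Yardley = 0.02801 / 0.01407 = 1.9908
β_Jessop = 0.01725 / 0.01407 = 1.2260
β_Ashcombe = 0.00785 / 0.01407 = 0.5579
β_Maddox = 0.02561 / 0.01407 = 1.8202
β_Orrin = 0.01497 / 0.01407 = 1.0640
β_Varden = 0.01277 / 0.01407 = 0.9076
β_P = Σ w_i β_i = 0.13×1.9908 + 0.05×1.2260 + 0.18×0.5579 + 0.14×1.8202 + 0.29×1.0640 + 0.21×0.9076 = 1.1745
E(R_P) = R_f + β_P × MRP = 3.3% + 1.1745 × 6.2% = 10.58%

10.58%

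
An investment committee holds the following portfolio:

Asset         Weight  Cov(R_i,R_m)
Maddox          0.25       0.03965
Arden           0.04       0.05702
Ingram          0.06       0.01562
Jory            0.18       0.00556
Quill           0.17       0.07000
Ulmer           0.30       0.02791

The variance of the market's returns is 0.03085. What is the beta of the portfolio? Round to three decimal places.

β_Maddox = 0.03965 / 0.03085 = 1.2853
β_Arden = 0.05702 / 0.03085 = 1.8483
β_Ingram = 0.01562 / 0.03085 = 0.5063
β_Jory = 0.00556 / 0.03085 = 0.1802
β_Quill = 0.07000 / 0.03085 = 2.2690
β_Ulmer = 0.02791 / 0.03085 = 0.9047
β_P = Σ w_i β_i = 0.25×1.2853 + 0.04×1.8483 + 0.06×0.5063 + 0.18×0.1802 + 0.17×2.2690 + 0.30×0.9047 = 1.1152

1.115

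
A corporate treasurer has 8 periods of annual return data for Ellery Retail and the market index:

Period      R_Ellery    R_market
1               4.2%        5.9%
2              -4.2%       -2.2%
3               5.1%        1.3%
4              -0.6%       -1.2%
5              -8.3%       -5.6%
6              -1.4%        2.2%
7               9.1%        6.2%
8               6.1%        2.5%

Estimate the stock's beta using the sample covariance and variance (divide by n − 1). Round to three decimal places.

Mean R_i = (4.2 − 4.2 + 5.1 − 0.6 − 8.3 − 1.4 + 9.1 + 6.1) / 8 = 1.2500%
Mean R_m = (5.9 − 2.2 + 1.3 − 1.2 − 5.6 + 2.2 + 6.2 + 2.5) / 8 = 1.1375%
Σ(R_i − R̄_i)(R_m − R̄_m) = 145.0650  ⇒  Cov = 145.0650 / 7 = 20.7236
Σ(R_m − R̄_m)² = 113.3188  ⇒  Var(R_m) = 113.3188 / 7 = 16.1884
β = Cov / Var(R_m) = 20.7236 / 16.1884 = 1.2802

1.280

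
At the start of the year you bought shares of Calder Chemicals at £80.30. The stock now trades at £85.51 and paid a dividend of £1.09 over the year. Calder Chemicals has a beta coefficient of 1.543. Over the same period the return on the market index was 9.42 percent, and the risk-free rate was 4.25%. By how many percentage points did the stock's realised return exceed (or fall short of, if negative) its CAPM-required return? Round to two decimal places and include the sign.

Realised HPR = (P1 + D1 − P0) / P0 = (85.51 + 1.09 − 80.30) / 80.30 = 6.30 / 80.30 = 7.8456%
MRP = 9.42% − 4.25% = 5.17%
CAPM required = R_f + β·MRP = 4.25% + 1.543 × 5.17% = 12.22731%
α = realised − required = 7.8456% − 12.22731% = -4.38%

-4.38%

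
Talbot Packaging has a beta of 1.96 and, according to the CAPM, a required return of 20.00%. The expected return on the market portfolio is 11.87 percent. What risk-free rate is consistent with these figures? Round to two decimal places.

3.40%

E(R) = R_f + β(E(R_m) − R_f) = R_f(1 − β) + β·E(R_m)
20.00% = R_f × (1 − 1.96) + 1.96 × 11.87%
20.00% = R_f × -0.96 + 23.2652%
R_f = (20.00% − 23.2652%) / -0.96 = 3.40%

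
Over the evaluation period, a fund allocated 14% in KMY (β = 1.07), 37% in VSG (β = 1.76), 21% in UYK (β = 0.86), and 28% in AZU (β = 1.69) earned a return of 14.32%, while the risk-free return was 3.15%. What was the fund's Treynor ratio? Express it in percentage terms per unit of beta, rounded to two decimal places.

β_P = 0.14×1.07 + 0.37×1.76 + 0.21×0.86 + 0.28×1.69 = 1.4548
Treynor = (R_P − R_f) / β_P = (14.32% − 3.15%) / 1.4548 = 11.17% / 1.4548 = 7.68%

7.68%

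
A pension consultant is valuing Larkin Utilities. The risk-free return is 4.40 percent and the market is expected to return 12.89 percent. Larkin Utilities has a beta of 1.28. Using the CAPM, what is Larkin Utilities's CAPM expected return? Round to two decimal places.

15.27%

Market risk premium = E(R_m) − R_f = 12.89% − 4.40% = 8.49%
E(R) = R_f + β × MRP = 4.40% + 1.28 × 8.49% = 15.27%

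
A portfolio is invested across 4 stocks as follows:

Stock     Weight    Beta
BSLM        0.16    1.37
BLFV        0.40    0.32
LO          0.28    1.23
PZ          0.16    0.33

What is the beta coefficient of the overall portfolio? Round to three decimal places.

0.744

β_P = Σ w_i β_i = 0.16×1.37 + 0.40×0.32 + 0.28×1.23 + 0.16×0.33 = 0.7444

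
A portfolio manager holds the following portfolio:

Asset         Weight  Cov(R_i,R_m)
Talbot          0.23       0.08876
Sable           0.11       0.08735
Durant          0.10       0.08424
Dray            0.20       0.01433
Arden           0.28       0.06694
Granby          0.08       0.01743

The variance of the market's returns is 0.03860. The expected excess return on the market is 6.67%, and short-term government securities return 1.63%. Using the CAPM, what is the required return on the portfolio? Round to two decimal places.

12.25%

β_Talbot = 0.08876 / 0.03860 = 2.2995
β_Sable = 0.08735 / 0.03860 = 2.2630
β_Durant = 0.08424 / 0.03860 = 2.1824
β_Dray = 0.01433 / 0.03860 = 0.3712
β_Arden = 0.06694 / 0.03860 = 1.7342
β_Granby = 0.01743 / 0.03860 = 0.4516
β_P = Σ w_i β_i = 0.23×2.2995 + 0.11×2.2630 + 0.10×2.1824 + 0.20×0.3712 + 0.28×1.7342 + 0.08×0.4516 = 1.5920
E(R_P) = R_f + β_P × MRP = 1.63% + 1.5920 × 6.67% = 12.25%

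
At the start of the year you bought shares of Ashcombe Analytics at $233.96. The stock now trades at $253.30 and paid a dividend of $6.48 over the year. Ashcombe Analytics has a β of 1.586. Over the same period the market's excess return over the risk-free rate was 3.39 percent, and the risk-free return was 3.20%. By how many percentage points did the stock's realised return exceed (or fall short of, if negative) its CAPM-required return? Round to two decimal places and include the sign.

+2.46%

Realised HPR = (P1 + D1 − P0) / P0 = (253.30 + 6.48 − 233.96) / 233.96 = 25.82 / 233.96 = 11.0361%
CAPM required = R_f + β·MRP = 3.20% + 1.586 × 3.39% = 8.57654%
α = realised − required = 11.0361% − 8.57654% = +2.46%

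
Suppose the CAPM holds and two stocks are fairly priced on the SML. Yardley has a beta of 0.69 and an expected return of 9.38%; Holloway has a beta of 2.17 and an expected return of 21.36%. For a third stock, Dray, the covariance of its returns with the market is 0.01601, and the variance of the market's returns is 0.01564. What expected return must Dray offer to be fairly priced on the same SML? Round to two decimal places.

12.08%

MRP = (21.36% − 9.38%) / (2.17 − 0.69) = 8.0946%
R_f = 9.38% − 0.69 × 8.0946% = 3.7947%
β_Dray = Cov / Var(R_m) = 0.01601 / 0.01564 = 1.0237
E(R_Dray) = R_f + β × MRP = 3.7947% + 1.0237 × 8.0946% = 12.08%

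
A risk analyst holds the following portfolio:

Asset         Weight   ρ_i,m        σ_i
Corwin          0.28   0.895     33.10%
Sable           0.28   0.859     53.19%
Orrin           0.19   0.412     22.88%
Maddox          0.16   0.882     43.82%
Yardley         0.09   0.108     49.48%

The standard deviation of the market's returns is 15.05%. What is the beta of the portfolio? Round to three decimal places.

β_Corwin = 0.895 × 33.10% / 15.05% = 1.9684
β_Sable = 0.859 × 53.19% / 15.05% = 3.0359
β_Orrin = 0.412 × 22.88% / 15.05% = 0.6263
β_Maddox = 0.882 × 43.82% / 15.05% = 2.5681
β_Yardley = 0.108 × 49.48% / 15.05% = 0.3551
β_P = Σ w_i β_i = 0.28×1.9684 + 0.28×3.0359 + 0.19×0.6263 + 0.16×2.5681 + 0.09×0.3551 = 1.9631

1.963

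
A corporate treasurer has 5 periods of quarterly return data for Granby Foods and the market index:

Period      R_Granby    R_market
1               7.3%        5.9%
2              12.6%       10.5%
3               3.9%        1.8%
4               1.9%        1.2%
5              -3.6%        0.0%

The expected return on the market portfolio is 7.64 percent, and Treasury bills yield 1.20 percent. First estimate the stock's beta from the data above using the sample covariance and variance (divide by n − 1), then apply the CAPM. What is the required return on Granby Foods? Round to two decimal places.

Mean R_i = (7.3 + 12.6 + 3.9 + 1.9 − 3.6) / 5 = 4.4200%
Mean R_m = (5.9 + 10.5 + 1.8 + 1.2 + 0.0) / 5 = 3.8800%
Σ(R_i − R̄_i)(R_m − R̄_m) = 98.9220  ⇒  Cov = 98.9220 / 4 = 24.7305
Σ(R_m − R̄_m)² = 74.4680  ⇒  Var(R_m) = 74.4680 / 4 = 18.6170
β = Cov / Var(R_m) = 24.7305 / 18.6170 = 1.3284
MRP = 7.64% − 1.20% = 6.44%
E(R) = R_f + β × MRP = 1.20% + 1.3284 × 6.44% = 9.75%

9.75%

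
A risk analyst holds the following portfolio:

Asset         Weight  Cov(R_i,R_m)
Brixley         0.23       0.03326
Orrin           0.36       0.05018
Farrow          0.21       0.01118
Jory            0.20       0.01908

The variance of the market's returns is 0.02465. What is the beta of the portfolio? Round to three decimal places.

β_Brixley = 0.03326 / 0.02465 = 1.3493
β_Orrin = 0.05018 / 0.02465 = 2.0357
β_Farrow = 0.01118 / 0.02465 = 0.4535
β_Jory = 0.01908 / 0.02465 = 0.7740
β_P = Σ w_i β_i = 0.23×1.3493 + 0.36×2.0357 + 0.21×0.4535 + 0.20×0.7740 = 1.2932

1.293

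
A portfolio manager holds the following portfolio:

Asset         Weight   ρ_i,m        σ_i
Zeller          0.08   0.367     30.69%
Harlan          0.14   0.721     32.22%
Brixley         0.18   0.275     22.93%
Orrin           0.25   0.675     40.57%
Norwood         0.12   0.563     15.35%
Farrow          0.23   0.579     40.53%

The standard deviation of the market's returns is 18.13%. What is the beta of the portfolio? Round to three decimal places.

β_Zeller = 0.367 × 30.69% / 18.13% = 0.6212
β_Harlan = 0.721 × 32.22% / 18.13% = 1.2813
β_Brixley = 0.275 × 22.93% / 18.13% = 0.3478
β_Orrin = 0.675 × 40.57% / 18.13% = 1.5105
β_Norwood = 0.563 × 15.35% / 18.13% = 0.4767
β_Farrow = 0.579 × 40.53% / 18.13% = 1.2944
β_P = Σ w_i β_i = 0.08×0.6212 + 0.14×1.2813 + 0.18×0.3478 + 0.25×1.5105 + 0.12×0.4767 + 0.23×1.2944 = 1.0242

1.024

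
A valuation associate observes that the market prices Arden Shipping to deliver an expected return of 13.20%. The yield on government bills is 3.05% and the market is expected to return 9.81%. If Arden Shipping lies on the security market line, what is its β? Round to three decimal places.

1.501

MRP = 9.81% − 3.05% = 6.76%
β = (E(R) − R_f) / MRP = (13.20% − 3.05%) / 6.76% = 10.15% / 6.76% = 1.501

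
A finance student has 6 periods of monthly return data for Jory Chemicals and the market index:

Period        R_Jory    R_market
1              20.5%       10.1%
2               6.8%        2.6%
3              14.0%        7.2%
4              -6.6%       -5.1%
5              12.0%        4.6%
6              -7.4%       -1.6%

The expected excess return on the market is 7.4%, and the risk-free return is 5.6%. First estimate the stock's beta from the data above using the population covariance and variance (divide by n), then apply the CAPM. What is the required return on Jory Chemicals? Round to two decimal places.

Mean R_i = (20.5 + 6.8 + 14.0 − 6.6 + 12.0 − 7.4) / 6 = 6.5500%
Mean R_m = (10.1 + 2.6 + 7.2 − 5.1 + 4.6 − 1.6) / 6 = 2.9667%
Σ(R_i − R̄_i)(R_m − R̄_m) = 309.6400  ⇒  Cov = 309.6400 / 6 = 51.6067
Σ(R_m − R̄_m)² = 157.5333  ⇒  Var(R_m) = 157.5333 / 6 = 26.2556
β = Cov / Var(R_m) = 51.6067 / 26.2556 = 1.9656
E(R) = R_f + β × MRP = 5.6% + 1.9656 × 7.4% = 20.15%

20.15%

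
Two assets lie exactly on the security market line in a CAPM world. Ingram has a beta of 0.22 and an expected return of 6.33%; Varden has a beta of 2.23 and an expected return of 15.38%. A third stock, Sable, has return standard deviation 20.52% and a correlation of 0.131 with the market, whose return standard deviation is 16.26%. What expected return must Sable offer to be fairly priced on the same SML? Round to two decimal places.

MRP = (15.38% − 6.33%) / (2.23 − 0.22) = 4.5025%
R_f = 6.33% − 0.22 × 4.5025% = 5.3395%
β_Sable = ρ·σ_i/σ_m = 0.131 × 20.52 / 16.26 = 0.1653
E(R_Sable) = R_f + β × MRP = 5.3395% + 0.1653 × 4.5025% = 6.08%

6.08%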